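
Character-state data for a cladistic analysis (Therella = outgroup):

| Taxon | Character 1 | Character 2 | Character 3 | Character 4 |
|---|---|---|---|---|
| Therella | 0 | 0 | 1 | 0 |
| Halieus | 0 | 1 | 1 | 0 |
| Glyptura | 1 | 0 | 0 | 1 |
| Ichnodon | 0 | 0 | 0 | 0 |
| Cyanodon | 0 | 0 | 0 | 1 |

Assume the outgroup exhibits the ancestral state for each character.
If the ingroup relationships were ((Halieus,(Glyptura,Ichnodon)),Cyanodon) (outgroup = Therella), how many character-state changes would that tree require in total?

Map each character onto ((Halieus,(Glyptura,Ichnodon)),Cyanodon) (rooted by Therella) and count the minimum state changes it requires (Fitch parsimony):
Character 1: 1; Character 2: 1; Character 3: 2; Character 4: 2.
Total tree length = 6.

6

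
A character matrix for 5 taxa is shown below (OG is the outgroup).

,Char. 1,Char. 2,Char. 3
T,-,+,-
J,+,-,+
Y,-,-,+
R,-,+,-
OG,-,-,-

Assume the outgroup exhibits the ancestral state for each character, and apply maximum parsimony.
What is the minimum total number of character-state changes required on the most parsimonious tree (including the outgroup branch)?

The outgroup has state '-' for every character, so '+' is the derived state throughout.
Char. 1: derived state '+' in J only — an autapomorphy, so it tells us nothing about relationships among taxa.
Only R and T show the derived state '+' for Char. 2, supporting them as a clade.
Char. 3 (derived state '+') is shared by J and Y — a synapomorphy uniting that clade.
Most parsimonious ingroup topology: ((T,R),(Y,J)).
Changes per character on this tree: Char. 1: 1; Char. 2: 1; Char. 3: 1.
Total = 3.

3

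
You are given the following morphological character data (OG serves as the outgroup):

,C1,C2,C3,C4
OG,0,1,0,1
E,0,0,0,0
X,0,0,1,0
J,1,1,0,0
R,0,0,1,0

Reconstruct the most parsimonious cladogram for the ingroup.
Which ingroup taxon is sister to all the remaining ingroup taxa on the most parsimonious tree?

Character polarity is set by the outgroup: the derived state is whichever differs from the outgroup's state, so for C2, C4 the derived state is '0', and for the remaining characters it is '1'.
C1: derived state '1' in J only — an autapomorphy, so it tells us nothing about relationships among taxa.
C2: derived state '0' in E, R, and X only — synapomorphy for {E, R, X}.
C3 (derived state '1') is shared by R and X — a synapomorphy uniting that clade.
C4 (derived state '0') is shared by all ingroup taxa — unites the whole ingroup.
Most parsimonious ingroup topology: ((E,(X,R)),J).
J is sister to the clade containing all other ingroup taxa, so it is the earliest-diverging (most basal) ingroup lineage.

J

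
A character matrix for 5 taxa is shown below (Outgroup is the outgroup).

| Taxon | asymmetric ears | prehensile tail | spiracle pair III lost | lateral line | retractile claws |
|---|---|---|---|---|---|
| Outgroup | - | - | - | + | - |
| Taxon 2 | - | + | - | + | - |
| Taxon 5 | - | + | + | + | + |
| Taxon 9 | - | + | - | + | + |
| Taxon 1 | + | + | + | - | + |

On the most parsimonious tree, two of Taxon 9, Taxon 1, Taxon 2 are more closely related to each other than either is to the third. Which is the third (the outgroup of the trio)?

Taxon 2

Character polarity is set by the outgroup: the derived state is whichever differs from the outgroup's state, so for lateral line the derived state is '-', and for the remaining characters it is '+'.
asymmetric ears (derived state '+') is unique to Taxon 1 (autapomorphy; uninformative for grouping).
prehensile tail (derived state '+') is shared by all ingroup taxa — unites the whole ingroup.
Only Taxon 1 and Taxon 5 show the derived state '+' for spiracle pair III lost, supporting them as a clade.
lateral line (derived state '-') is unique to Taxon 1 (autapomorphy; uninformative for grouping).
retractile claws: derived state '+' in Taxon 1, Taxon 5, and Taxon 9 only — synapomorphy for {Taxon 1, Taxon 5, Taxon 9}.
Most parsimonious ingroup topology: (Taxon 2,((Taxon 5,Taxon 1),Taxon 9)).
Taxon 9 and Taxon 1 share a more recent common ancestor with each other than either does with Taxon 2, so Taxon 2 is the least closely related of the three.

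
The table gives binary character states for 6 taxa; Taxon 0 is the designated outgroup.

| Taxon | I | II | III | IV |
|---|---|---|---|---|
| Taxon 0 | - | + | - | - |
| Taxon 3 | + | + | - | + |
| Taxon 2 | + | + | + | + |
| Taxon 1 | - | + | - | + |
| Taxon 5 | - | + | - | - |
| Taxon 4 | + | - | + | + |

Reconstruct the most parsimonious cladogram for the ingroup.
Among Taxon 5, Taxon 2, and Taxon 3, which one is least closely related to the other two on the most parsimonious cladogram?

Taxon 5

Character polarity is set by the outgroup: the derived state is whichever differs from the outgroup's state, so for II the derived state is '-', and for the remaining characters it is '+'.
I: derived state '+' in Taxon 2, Taxon 3, and Taxon 4 only — synapomorphy for {Taxon 2, Taxon 3, Taxon 4}.
II (derived state '-') is unique to Taxon 4 (autapomorphy; uninformative for grouping).
Only Taxon 2 and Taxon 4 show the derived state '+' for III, supporting them as a clade.
IV: derived state '+' in Taxon 1, Taxon 2, Taxon 3, and Taxon 4 only — synapomorphy for {Taxon 1, Taxon 2, Taxon 3, Taxon 4}.
Most parsimonious ingroup topology: (((Taxon 3,(Taxon 2,Taxon 4)),Taxon 1),Taxon 5).
Taxon 3 and Taxon 2 share a more recent common ancestor with each other than either does with Taxon 5, so Taxon 5 is the least closely related of the three.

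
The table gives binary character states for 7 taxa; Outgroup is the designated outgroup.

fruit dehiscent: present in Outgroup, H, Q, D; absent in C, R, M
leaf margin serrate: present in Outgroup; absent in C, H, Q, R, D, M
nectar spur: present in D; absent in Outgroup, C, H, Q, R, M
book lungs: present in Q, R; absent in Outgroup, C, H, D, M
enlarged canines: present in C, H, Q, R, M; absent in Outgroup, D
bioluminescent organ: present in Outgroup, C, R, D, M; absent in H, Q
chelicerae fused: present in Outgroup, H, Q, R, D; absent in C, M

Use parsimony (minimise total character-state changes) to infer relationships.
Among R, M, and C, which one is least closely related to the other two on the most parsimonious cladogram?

R

Character polarity is set by the outgroup: the derived state is whichever differs from the outgroup's state, so for fruit dehiscent, leaf margin serrate, bioluminescent organ, chelicerae fused the derived state is 'absent', and for the remaining characters it is 'present'.
fruit dehiscent: derived state 'absent' in C, M, and R only — synapomorphy for {C, M, R}.
All ingroup taxa share the derived state 'absent' for leaf margin serrate; it defines the ingroup but does not resolve relationships within it.
nectar spur (derived state 'present') is unique to D (autapomorphy; uninformative for grouping).
book lungs (state 'present') occurs in Q and R but conflicts with the nesting implied by the other characters — most parsimoniously interpreted as homoplasy.
Only C, H, M, Q, and R show the derived state 'present' for enlarged canines, supporting them as a clade.
bioluminescent organ (derived state 'absent') is shared by H and Q — a synapomorphy uniting that clade.
chelicerae fused (derived state 'absent') is shared by C and M — a synapomorphy uniting that clade.
Most parsimonious ingroup topology: ((((C,M),R),(H,Q)),D).
C and M share a more recent common ancestor with each other than either does with R, so R is the least closely related of the three.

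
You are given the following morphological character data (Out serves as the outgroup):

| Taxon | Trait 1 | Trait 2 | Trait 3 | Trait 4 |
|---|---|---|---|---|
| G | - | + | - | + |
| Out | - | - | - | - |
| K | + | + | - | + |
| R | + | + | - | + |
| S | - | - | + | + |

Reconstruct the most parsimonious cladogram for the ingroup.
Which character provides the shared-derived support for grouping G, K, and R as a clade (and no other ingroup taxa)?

Trait 2

The outgroup has state '-' for every character, so '+' is the derived state throughout.
Trait 1 (derived state '+') is shared by K and R — a synapomorphy uniting that clade.
Trait 2 (derived state '+') is shared by G, K, and R — a synapomorphy uniting that clade.
Trait 3: derived state '+' in S only — an autapomorphy, so it tells us nothing about relationships among taxa.
Trait 4 (derived state '+') is shared by all ingroup taxa — unites the whole ingroup.
Most parsimonious ingroup topology: (((R,K),G),S).
The clade {G, K, R} is supported by Trait 2: its derived state '+' occurs in exactly those taxa and in no other taxon (including the outgroup).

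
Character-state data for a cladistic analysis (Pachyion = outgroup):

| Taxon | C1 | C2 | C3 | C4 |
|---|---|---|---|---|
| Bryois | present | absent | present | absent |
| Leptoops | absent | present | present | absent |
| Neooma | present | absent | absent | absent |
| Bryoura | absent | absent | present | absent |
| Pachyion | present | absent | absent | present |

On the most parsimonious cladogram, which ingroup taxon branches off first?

Character polarity is set by the outgroup: the derived state is whichever differs from the outgroup's state, so for C1, C4 the derived state is 'absent', and for the remaining characters it is 'present'.
C1: derived state 'absent' in Bryoura and Leptoops only — synapomorphy for {Bryoura, Leptoops}.
C2: derived state 'present' in Leptoops only — an autapomorphy, so it tells us nothing about relationships among taxa.
C3: derived state 'present' in Bryois, Bryoura, and Leptoops only — synapomorphy for {Bryois, Bryoura, Leptoops}.
C4 (derived state 'absent') is shared by all ingroup taxa — unites the whole ingroup.
Most parsimonious ingroup topology: ((Bryois,(Leptoops,Bryoura)),Neooma).
Neooma is sister to the clade containing all other ingroup taxa, so it is the earliest-diverging (most basal) ingroup lineage.

Neooma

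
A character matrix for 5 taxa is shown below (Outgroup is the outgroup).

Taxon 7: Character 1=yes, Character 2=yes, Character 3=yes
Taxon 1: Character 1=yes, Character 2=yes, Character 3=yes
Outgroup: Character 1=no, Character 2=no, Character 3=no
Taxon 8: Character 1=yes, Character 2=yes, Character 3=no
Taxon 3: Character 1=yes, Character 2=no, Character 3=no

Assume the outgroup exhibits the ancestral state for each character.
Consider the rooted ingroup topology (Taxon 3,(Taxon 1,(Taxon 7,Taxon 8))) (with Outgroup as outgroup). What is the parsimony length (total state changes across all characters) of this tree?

Map each character onto (Taxon 3,(Taxon 1,(Taxon 7,Taxon 8))) (rooted by Outgroup) and count the minimum state changes it requires (Fitch parsimony):
Character 1: 1; Character 2: 1; Character 3: 2.
Total tree length = 4.

4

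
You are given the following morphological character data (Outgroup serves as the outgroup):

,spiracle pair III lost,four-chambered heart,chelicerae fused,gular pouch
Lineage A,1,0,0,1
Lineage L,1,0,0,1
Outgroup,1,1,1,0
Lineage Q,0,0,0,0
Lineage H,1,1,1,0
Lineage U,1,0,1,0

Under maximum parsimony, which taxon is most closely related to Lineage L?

Character polarity is set by the outgroup: the derived state is whichever differs from the outgroup's state, so for spiracle pair III lost, four-chambered heart, chelicerae fused the derived state is '0', and for the remaining characters it is '1'.
spiracle pair III lost (derived state '0') is unique to Lineage Q (autapomorphy; uninformative for grouping).
four-chambered heart: derived state '0' in Lineage A, Lineage L, Lineage Q, and Lineage U only — synapomorphy for {Lineage A, Lineage L, Lineage Q, Lineage U}.
chelicerae fused: derived state '0' in Lineage A, Lineage L, and Lineage Q only — synapomorphy for {Lineage A, Lineage L, Lineage Q}.
gular pouch: derived state '1' in Lineage A and Lineage L only — synapomorphy for {Lineage A, Lineage L}.
Most parsimonious ingroup topology: ((Lineage U,((Lineage L,Lineage A),Lineage Q)),Lineage H).
Lineage L and Lineage A form a cherry on this tree, so they are sister taxa.

Lineage A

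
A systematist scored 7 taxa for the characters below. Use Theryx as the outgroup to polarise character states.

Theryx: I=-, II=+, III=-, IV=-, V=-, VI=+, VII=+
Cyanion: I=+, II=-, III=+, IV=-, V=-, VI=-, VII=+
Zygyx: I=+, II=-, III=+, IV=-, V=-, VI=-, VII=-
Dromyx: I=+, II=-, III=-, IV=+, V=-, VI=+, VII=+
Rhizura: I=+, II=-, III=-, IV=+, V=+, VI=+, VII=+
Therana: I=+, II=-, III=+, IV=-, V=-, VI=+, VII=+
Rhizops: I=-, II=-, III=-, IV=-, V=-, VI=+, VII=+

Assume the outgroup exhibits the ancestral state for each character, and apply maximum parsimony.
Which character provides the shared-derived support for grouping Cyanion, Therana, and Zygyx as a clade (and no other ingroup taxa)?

III

Character polarity is set by the outgroup: the derived state is whichever differs from the outgroup's state, so for II, VI, VII the derived state is '-', and for the remaining characters it is '+'.
I: derived state '+' in Cyanion, Dromyx, Rhizura, Therana, and Zygyx only — synapomorphy for {Cyanion, Dromyx, Rhizura, Therana, Zygyx}.
II (derived state '-') is shared by all ingroup taxa — unites the whole ingroup.
III: derived state '+' in Cyanion, Therana, and Zygyx only — synapomorphy for {Cyanion, Therana, Zygyx}.
IV (derived state '+') is shared by Dromyx and Rhizura — a synapomorphy uniting that clade.
V: derived state '+' in Rhizura only — an autapomorphy, so it tells us nothing about relationships among taxa.
VI (derived state '-') is shared by Cyanion and Zygyx — a synapomorphy uniting that clade.
VII (derived state '-') is unique to Zygyx (autapomorphy; uninformative for grouping).
Most parsimonious ingroup topology: ((((Cyanion,Zygyx),Therana),(Dromyx,Rhizura)),Rhizops).
The clade {Cyanion, Therana, Zygyx} is supported by III: its derived state '+' occurs in exactly those taxa and in no other taxon (including the outgroup).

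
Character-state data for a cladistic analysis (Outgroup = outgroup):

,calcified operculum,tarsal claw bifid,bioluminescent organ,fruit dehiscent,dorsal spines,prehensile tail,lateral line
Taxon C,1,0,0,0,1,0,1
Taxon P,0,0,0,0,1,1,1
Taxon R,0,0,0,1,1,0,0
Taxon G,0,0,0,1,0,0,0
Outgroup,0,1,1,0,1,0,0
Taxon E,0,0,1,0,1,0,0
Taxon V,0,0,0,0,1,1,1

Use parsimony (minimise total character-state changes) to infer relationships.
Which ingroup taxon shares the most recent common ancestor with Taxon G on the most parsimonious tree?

Character polarity is set by the outgroup: the derived state is whichever differs from the outgroup's state, so for tarsal claw bifid, bioluminescent organ, dorsal spines the derived state is '0', and for the remaining characters it is '1'.
calcified operculum (derived state '1') is unique to Taxon C (autapomorphy; uninformative for grouping).
tarsal claw bifid (derived state '0') is shared by all ingroup taxa — unites the whole ingroup.
Only Taxon C, Taxon G, Taxon P, Taxon R, and Taxon V show the derived state '0' for bioluminescent organ, supporting them as a clade.
fruit dehiscent (derived state '1') is shared by Taxon G and Taxon R — a synapomorphy uniting that clade.
dorsal spines: derived state '0' in Taxon G only — an autapomorphy, so it tells us nothing about relationships among taxa.
Only Taxon P and Taxon V show the derived state '1' for prehensile tail, supporting them as a clade.
Only Taxon C, Taxon P, and Taxon V show the derived state '1' for lateral line, supporting them as a clade.
Most parsimonious ingroup topology: ((((Taxon P,Taxon V),Taxon C),(Taxon G,Taxon R)),Taxon E).
Taxon G and Taxon R form a cherry on this tree, so they are sister taxa.

Taxon R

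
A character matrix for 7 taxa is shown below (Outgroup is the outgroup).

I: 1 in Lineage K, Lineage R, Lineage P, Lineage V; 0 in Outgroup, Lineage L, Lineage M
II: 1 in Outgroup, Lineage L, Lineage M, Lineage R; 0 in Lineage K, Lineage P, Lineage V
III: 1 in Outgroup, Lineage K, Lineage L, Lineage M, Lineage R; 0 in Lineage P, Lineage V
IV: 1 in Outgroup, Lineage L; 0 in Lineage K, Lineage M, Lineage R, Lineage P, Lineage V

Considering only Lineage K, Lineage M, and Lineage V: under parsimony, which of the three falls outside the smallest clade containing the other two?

Character polarity is set by the outgroup: the derived state is whichever differs from the outgroup's state, so for II, III, IV the derived state is '0', and for the remaining characters it is '1'.
Only Lineage K, Lineage P, Lineage R, and Lineage V show the derived state '1' for I, supporting them as a clade.
II: derived state '0' in Lineage K, Lineage P, and Lineage V only — synapomorphy for {Lineage K, Lineage P, Lineage V}.
Only Lineage P and Lineage V show the derived state '0' for III, supporting them as a clade.
IV: derived state '0' in Lineage K, Lineage M, Lineage P, Lineage R, and Lineage V only — synapomorphy for {Lineage K, Lineage M, Lineage P, Lineage R, Lineage V}.
Most parsimonious ingroup topology: ((((Lineage K,(Lineage P,Lineage V)),Lineage R),Lineage M),Lineage L).
Lineage K and Lineage V share a more recent common ancestor with each other than either does with Lineage M, so Lineage M is the least closely related of the three.

Lineage M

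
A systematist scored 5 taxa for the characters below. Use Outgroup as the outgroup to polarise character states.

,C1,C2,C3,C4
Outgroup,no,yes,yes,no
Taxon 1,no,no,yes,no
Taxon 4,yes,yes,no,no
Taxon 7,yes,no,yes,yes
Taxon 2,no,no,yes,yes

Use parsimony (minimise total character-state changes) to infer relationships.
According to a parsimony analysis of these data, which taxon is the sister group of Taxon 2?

Taxon 7

Character polarity is set by the outgroup: the derived state is whichever differs from the outgroup's state, so for C2, C3 the derived state is 'no', and for the remaining characters it is 'yes'.
C1 groups Taxon 4 and Taxon 7, which is incompatible with the clades supported by the remaining characters; treating it as convergent (homoplasy) costs fewer steps than any alternative tree.
Only Taxon 1, Taxon 2, and Taxon 7 show the derived state 'no' for C2, supporting them as a clade.
C3: derived state 'no' in Taxon 4 only — an autapomorphy, so it tells us nothing about relationships among taxa.
C4: derived state 'yes' in Taxon 2 and Taxon 7 only — synapomorphy for {Taxon 2, Taxon 7}.
Most parsimonious ingroup topology: ((Taxon 1,(Taxon 7,Taxon 2)),Taxon 4).
Taxon 2 and Taxon 7 form a cherry on this tree, so they are sister taxa.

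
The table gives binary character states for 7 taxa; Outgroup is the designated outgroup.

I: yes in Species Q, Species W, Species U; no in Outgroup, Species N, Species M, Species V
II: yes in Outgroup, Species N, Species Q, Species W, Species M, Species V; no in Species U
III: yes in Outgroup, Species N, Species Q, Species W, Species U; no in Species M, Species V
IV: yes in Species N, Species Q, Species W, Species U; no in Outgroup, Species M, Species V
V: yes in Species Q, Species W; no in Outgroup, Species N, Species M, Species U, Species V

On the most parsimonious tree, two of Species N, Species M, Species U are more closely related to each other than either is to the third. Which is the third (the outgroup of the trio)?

Species M

Character polarity is set by the outgroup: the derived state is whichever differs from the outgroup's state, so for II, III the derived state is 'no', and for the remaining characters it is 'yes'.
I: derived state 'yes' in Species Q, Species U, and Species W only — synapomorphy for {Species Q, Species U, Species W}.
II (derived state 'no') is unique to Species U (autapomorphy; uninformative for grouping).
Only Species M and Species V show the derived state 'no' for III, supporting them as a clade.
IV (derived state 'yes') is shared by Species N, Species Q, Species U, and Species W — a synapomorphy uniting that clade.
Only Species Q and Species W show the derived state 'yes' for V, supporting them as a clade.
Most parsimonious ingroup topology: ((Species N,((Species Q,Species W),Species U)),(Species M,Species V)).
Species N and Species U share a more recent common ancestor with each other than either does with Species M, so Species M is the least closely related of the three.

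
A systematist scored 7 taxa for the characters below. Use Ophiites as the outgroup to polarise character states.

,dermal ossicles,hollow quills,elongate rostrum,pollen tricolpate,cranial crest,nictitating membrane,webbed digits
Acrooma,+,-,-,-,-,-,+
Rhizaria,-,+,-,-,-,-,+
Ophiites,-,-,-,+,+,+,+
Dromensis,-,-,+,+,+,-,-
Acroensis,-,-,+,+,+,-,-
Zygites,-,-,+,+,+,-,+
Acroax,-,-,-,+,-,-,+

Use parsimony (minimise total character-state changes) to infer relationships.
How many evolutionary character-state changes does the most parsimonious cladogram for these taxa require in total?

Character polarity is set by the outgroup: the derived state is whichever differs from the outgroup's state, so for pollen tricolpate, cranial crest, nictitating membrane, webbed digits the derived state is '-', and for the remaining characters it is '+'.
dermal ossicles (derived state '+') is unique to Acrooma (autapomorphy; uninformative for grouping).
hollow quills: derived state '+' in Rhizaria only — an autapomorphy, so it tells us nothing about relationships among taxa.
elongate rostrum: derived state '+' in Acroensis, Dromensis, and Zygites only — synapomorphy for {Acroensis, Dromensis, Zygites}.
Only Acrooma and Rhizaria show the derived state '-' for pollen tricolpate, supporting them as a clade.
Only Acroax, Acrooma, and Rhizaria show the derived state '-' for cranial crest, supporting them as a clade.
All ingroup taxa share the derived state '-' for nictitating membrane; it defines the ingroup but does not resolve relationships within it.
Only Acroensis and Dromensis show the derived state '-' for webbed digits, supporting them as a clade.
Most parsimonious ingroup topology: ((Zygites,(Dromensis,Acroensis)),((Acrooma,Rhizaria),Acroax)).
Changes per character on this tree: dermal ossicles: 1; hollow quills: 1; elongate rostrum: 1; pollen tricolpate: 1; cranial crest: 1; nictitating membrane: 1; webbed digits: 1.
Total = 7.

7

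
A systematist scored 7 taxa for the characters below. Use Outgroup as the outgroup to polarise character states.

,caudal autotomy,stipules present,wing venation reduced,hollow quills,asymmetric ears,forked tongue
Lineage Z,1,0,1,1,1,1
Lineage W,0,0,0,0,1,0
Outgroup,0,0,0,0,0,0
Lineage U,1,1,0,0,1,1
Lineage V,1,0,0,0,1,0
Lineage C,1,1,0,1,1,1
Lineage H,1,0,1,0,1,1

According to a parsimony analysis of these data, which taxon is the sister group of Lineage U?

The outgroup has state '0' for every character, so '1' is the derived state throughout.
caudal autotomy: derived state '1' in Lineage C, Lineage H, Lineage U, Lineage V, and Lineage Z only — synapomorphy for {Lineage C, Lineage H, Lineage U, Lineage V, Lineage Z}.
stipules present (derived state '1') is shared by Lineage C and Lineage U — a synapomorphy uniting that clade.
wing venation reduced (derived state '1') is shared by Lineage H and Lineage Z — a synapomorphy uniting that clade.
hollow quills (state '1') occurs in Lineage C and Lineage Z but conflicts with the nesting implied by the other characters — most parsimoniously interpreted as homoplasy.
asymmetric ears (derived state '1') is shared by all ingroup taxa — unites the whole ingroup.
forked tongue: derived state '1' in Lineage C, Lineage H, Lineage U, and Lineage Z only — synapomorphy for {Lineage C, Lineage H, Lineage U, Lineage Z}.
Most parsimonious ingroup topology: ((((Lineage H,Lineage Z),(Lineage C,Lineage U)),Lineage V),Lineage W).
Lineage U and Lineage C form a cherry on this tree, so they are sister taxa.

Lineage C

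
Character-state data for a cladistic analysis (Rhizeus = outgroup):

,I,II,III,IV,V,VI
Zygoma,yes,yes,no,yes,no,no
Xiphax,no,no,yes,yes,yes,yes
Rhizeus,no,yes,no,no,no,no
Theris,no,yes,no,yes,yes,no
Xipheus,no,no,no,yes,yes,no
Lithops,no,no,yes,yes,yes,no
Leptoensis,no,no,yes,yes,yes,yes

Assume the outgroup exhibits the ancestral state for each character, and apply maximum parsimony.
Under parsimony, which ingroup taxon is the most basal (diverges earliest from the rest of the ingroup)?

Zygoma

Character polarity is set by the outgroup: the derived state is whichever differs from the outgroup's state, so for II the derived state is 'no', and for the remaining characters it is 'yes'.
I (derived state 'yes') is unique to Zygoma (autapomorphy; uninformative for grouping).
II: derived state 'no' in Leptoensis, Lithops, Xiphax, and Xipheus only — synapomorphy for {Leptoensis, Lithops, Xiphax, Xipheus}.
III (derived state 'yes') is shared by Leptoensis, Lithops, and Xiphax — a synapomorphy uniting that clade.
IV (derived state 'yes') is shared by all ingroup taxa — unites the whole ingroup.
V: derived state 'yes' in Leptoensis, Lithops, Theris, Xiphax, and Xipheus only — synapomorphy for {Leptoensis, Lithops, Theris, Xiphax, Xipheus}.
VI (derived state 'yes') is shared by Leptoensis and Xiphax — a synapomorphy uniting that clade.
Most parsimonious ingroup topology: (((((Xiphax,Leptoensis),Lithops),Xipheus),Theris),Zygoma).
Zygoma is sister to the clade containing all other ingroup taxa, so it is the earliest-diverging (most basal) ingroup lineage.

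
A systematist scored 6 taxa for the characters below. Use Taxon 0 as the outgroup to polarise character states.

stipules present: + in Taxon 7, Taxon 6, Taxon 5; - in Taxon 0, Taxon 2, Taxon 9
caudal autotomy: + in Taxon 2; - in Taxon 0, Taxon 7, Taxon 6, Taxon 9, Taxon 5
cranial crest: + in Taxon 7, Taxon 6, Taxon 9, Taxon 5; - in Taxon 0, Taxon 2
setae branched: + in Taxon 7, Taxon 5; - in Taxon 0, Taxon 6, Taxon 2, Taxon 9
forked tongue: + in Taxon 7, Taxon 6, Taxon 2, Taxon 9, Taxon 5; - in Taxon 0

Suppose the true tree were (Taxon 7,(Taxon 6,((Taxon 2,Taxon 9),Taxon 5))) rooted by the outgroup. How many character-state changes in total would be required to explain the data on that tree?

8

Map each character onto (Taxon 7,(Taxon 6,((Taxon 2,Taxon 9),Taxon 5))) (rooted by Taxon 0) and count the minimum state changes it requires (Fitch parsimony):
stipules present: 2; caudal autotomy: 1; cranial crest: 2; setae branched: 2; forked tongue: 1.
Total tree length = 8.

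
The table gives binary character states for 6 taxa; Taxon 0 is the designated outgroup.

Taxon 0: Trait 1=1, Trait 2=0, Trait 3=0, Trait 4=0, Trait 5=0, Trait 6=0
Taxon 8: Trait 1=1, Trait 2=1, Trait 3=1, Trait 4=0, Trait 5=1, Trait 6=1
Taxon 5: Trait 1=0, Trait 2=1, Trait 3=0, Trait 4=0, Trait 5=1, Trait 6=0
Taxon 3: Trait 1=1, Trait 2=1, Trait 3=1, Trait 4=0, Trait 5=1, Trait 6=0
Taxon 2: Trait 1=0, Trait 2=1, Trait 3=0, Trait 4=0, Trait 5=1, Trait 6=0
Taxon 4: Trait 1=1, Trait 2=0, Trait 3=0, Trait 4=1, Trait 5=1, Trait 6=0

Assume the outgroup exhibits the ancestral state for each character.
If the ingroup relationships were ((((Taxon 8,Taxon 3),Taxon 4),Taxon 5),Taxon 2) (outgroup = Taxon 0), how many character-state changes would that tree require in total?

Map each character onto ((((Taxon 8,Taxon 3),Taxon 4),Taxon 5),Taxon 2) (rooted by Taxon 0) and count the minimum state changes it requires (Fitch parsimony):
Trait 1: 2; Trait 2: 2; Trait 3: 1; Trait 4: 1; Trait 5: 1; Trait 6: 1.
Total tree length = 8.

8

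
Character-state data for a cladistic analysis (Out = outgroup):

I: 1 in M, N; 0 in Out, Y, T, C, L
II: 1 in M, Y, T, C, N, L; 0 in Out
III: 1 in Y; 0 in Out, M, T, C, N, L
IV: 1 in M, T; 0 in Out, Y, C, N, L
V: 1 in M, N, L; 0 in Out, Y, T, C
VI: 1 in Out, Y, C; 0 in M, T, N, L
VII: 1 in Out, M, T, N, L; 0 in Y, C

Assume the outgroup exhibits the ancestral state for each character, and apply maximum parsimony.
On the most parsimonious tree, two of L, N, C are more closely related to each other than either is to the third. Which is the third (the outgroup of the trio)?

C

Character polarity is set by the outgroup: the derived state is whichever differs from the outgroup's state, so for VI, VII the derived state is '0', and for the remaining characters it is '1'.
I: derived state '1' in M and N only — synapomorphy for {M, N}.
All ingroup taxa share the derived state '1' for II; it defines the ingroup but does not resolve relationships within it.
III: derived state '1' in Y only — an autapomorphy, so it tells us nothing about relationships among taxa.
IV (state '1') occurs in M and T but conflicts with the nesting implied by the other characters — most parsimoniously interpreted as homoplasy.
V: derived state '1' in L, M, and N only — synapomorphy for {L, M, N}.
VI: derived state '0' in L, M, N, and T only — synapomorphy for {L, M, N, T}.
VII: derived state '0' in C and Y only — synapomorphy for {C, Y}.
Most parsimonious ingroup topology: ((((M,N),L),T),(Y,C)).
N and L share a more recent common ancestor with each other than either does with C, so C is the least closely related of the three.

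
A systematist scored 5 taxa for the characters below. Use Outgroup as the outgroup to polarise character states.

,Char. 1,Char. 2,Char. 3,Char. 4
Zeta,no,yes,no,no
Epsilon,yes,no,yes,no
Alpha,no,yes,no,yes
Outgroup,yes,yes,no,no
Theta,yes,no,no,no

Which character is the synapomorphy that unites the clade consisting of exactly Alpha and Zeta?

Char. 1

Character polarity is set by the outgroup: the derived state is whichever differs from the outgroup's state, so for Char. 1, Char. 2 the derived state is 'no', and for the remaining characters it is 'yes'.
Char. 1 (derived state 'no') is shared by Alpha and Zeta — a synapomorphy uniting that clade.
Char. 2 (derived state 'no') is shared by Epsilon and Theta — a synapomorphy uniting that clade.
Char. 3 (derived state 'yes') is unique to Epsilon (autapomorphy; uninformative for grouping).
Char. 4: derived state 'yes' in Alpha only — an autapomorphy, so it tells us nothing about relationships among taxa.
Most parsimonious ingroup topology: ((Epsilon,Theta),(Zeta,Alpha)).
The clade {Alpha, Zeta} is supported by Char. 1: its derived state 'no' occurs in exactly those taxa and in no other taxon (including the outgroup).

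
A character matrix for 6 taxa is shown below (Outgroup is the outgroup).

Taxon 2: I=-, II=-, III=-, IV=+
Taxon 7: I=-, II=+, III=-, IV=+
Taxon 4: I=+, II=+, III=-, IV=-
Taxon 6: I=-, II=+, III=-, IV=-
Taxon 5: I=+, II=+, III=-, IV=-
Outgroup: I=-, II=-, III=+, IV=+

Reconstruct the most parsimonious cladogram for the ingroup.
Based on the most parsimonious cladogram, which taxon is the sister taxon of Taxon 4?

Taxon 5

Character polarity is set by the outgroup: the derived state is whichever differs from the outgroup's state, so for III, IV the derived state is '-', and for the remaining characters it is '+'.
I: derived state '+' in Taxon 4 and Taxon 5 only — synapomorphy for {Taxon 4, Taxon 5}.
II (derived state '+') is shared by Taxon 4, Taxon 5, Taxon 6, and Taxon 7 — a synapomorphy uniting that clade.
All ingroup taxa share the derived state '-' for III; it defines the ingroup but does not resolve relationships within it.
Only Taxon 4, Taxon 5, and Taxon 6 show the derived state '-' for IV, supporting them as a clade.
Most parsimonious ingroup topology: (((Taxon 6,(Taxon 4,Taxon 5)),Taxon 7),Taxon 2).
Taxon 4 and Taxon 5 form a cherry on this tree, so they are sister taxa.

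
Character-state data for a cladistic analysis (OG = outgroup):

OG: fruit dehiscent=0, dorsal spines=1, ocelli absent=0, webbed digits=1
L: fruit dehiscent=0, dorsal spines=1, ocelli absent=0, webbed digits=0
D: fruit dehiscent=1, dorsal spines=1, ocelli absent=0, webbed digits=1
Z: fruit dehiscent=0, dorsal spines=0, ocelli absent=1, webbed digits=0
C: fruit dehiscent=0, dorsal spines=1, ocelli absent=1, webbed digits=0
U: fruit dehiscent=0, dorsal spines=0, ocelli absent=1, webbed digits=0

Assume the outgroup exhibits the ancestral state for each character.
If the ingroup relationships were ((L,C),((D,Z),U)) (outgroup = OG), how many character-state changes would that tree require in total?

8

Map each character onto ((L,C),((D,Z),U)) (rooted by OG) and count the minimum state changes it requires (Fitch parsimony):
fruit dehiscent: 1; dorsal spines: 2; ocelli absent: 3; webbed digits: 2.
Total tree length = 8.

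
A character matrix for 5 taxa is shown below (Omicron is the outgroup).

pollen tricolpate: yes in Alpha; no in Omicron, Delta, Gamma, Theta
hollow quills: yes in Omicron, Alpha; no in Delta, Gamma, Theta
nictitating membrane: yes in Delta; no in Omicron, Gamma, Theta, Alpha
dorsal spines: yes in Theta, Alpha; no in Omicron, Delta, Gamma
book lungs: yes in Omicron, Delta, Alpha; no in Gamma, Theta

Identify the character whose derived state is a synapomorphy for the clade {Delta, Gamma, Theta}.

hollow quills

Character polarity is set by the outgroup: the derived state is whichever differs from the outgroup's state, so for hollow quills, book lungs the derived state is 'no', and for the remaining characters it is 'yes'.
pollen tricolpate (derived state 'yes') is unique to Alpha (autapomorphy; uninformative for grouping).
hollow quills (derived state 'no') is shared by Delta, Gamma, and Theta — a synapomorphy uniting that clade.
nictitating membrane (derived state 'yes') is unique to Delta (autapomorphy; uninformative for grouping).
dorsal spines (state 'yes') occurs in Alpha and Theta but conflicts with the nesting implied by the other characters — most parsimoniously interpreted as homoplasy.
Only Gamma and Theta show the derived state 'no' for book lungs, supporting them as a clade.
Most parsimonious ingroup topology: ((Delta,(Gamma,Theta)),Alpha).
The clade {Delta, Gamma, Theta} is supported by hollow quills: its derived state 'no' occurs in exactly those taxa and in no other taxon (including the outgroup).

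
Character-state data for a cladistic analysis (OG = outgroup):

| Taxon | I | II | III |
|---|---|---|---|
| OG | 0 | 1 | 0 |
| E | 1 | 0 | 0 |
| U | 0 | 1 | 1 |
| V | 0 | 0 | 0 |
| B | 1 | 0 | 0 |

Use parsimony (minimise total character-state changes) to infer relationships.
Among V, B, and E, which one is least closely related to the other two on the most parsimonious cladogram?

V

Character polarity is set by the outgroup: the derived state is whichever differs from the outgroup's state, so for II the derived state is '0', and for the remaining characters it is '1'.
Only B and E show the derived state '1' for I, supporting them as a clade.
II: derived state '0' in B, E, and V only — synapomorphy for {B, E, V}.
III: derived state '1' in U only — an autapomorphy, so it tells us nothing about relationships among taxa.
Most parsimonious ingroup topology: (((E,B),V),U).
B and E share a more recent common ancestor with each other than either does with V, so V is the least closely related of the three.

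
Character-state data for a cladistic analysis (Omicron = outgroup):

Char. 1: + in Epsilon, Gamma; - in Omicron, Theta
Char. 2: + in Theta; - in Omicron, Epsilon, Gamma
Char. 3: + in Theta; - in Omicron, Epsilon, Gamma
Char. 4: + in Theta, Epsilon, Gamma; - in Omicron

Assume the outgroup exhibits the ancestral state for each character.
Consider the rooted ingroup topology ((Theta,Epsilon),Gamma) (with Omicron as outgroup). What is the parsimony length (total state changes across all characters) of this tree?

5

Map each character onto ((Theta,Epsilon),Gamma) (rooted by Omicron) and count the minimum state changes it requires (Fitch parsimony):
Char. 1: 2; Char. 2: 1; Char. 3: 1; Char. 4: 1.
Total tree length = 5.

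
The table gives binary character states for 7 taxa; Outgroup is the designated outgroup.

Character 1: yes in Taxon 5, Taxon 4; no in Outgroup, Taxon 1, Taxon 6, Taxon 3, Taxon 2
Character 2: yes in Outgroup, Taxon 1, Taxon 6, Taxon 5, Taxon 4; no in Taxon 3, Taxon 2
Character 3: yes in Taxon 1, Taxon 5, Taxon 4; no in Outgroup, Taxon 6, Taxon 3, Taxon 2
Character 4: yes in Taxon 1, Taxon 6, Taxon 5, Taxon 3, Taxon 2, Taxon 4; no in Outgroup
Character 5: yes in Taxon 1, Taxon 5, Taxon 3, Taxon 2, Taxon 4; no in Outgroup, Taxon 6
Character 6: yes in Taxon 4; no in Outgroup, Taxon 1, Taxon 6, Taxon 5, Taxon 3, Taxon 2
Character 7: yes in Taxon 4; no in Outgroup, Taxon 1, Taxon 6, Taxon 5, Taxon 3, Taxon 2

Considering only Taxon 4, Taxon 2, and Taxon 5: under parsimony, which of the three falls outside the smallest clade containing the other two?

Character polarity is set by the outgroup: the derived state is whichever differs from the outgroup's state, so for Character 2 the derived state is 'no', and for the remaining characters it is 'yes'.
Character 1 (derived state 'yes') is shared by Taxon 4 and Taxon 5 — a synapomorphy uniting that clade.
Character 2: derived state 'no' in Taxon 2 and Taxon 3 only — synapomorphy for {Taxon 2, Taxon 3}.
Character 3 (derived state 'yes') is shared by Taxon 1, Taxon 4, and Taxon 5 — a synapomorphy uniting that clade.
All ingroup taxa share the derived state 'yes' for Character 4; it defines the ingroup but does not resolve relationships within it.
Only Taxon 1, Taxon 2, Taxon 3, Taxon 4, and Taxon 5 show the derived state 'yes' for Character 5, supporting them as a clade.
Character 6 (derived state 'yes') is unique to Taxon 4 (autapomorphy; uninformative for grouping).
Character 7: derived state 'yes' in Taxon 4 only — an autapomorphy, so it tells us nothing about relationships among taxa.
Most parsimonious ingroup topology: (((Taxon 1,(Taxon 5,Taxon 4)),(Taxon 3,Taxon 2)),Taxon 6).
Taxon 5 and Taxon 4 share a more recent common ancestor with each other than either does with Taxon 2, so Taxon 2 is the least closely related of the three.

Taxon 2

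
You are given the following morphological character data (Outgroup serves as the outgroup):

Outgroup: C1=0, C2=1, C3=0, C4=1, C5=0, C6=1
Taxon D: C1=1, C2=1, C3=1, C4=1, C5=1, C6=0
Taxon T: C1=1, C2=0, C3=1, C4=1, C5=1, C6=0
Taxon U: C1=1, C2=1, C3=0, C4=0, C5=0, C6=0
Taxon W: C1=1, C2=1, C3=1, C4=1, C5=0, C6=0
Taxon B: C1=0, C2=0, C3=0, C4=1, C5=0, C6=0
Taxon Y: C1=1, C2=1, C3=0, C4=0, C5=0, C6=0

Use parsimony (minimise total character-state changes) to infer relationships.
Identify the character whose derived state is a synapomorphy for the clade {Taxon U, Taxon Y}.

Character polarity is set by the outgroup: the derived state is whichever differs from the outgroup's state, so for C2, C4, C6 the derived state is '0', and for the remaining characters it is '1'.
C1 (derived state '1') is shared by Taxon D, Taxon T, Taxon U, Taxon W, and Taxon Y — a synapomorphy uniting that clade.
C2 (state '0') occurs in Taxon B and Taxon T but conflicts with the nesting implied by the other characters — most parsimoniously interpreted as homoplasy.
C3 (derived state '1') is shared by Taxon D, Taxon T, and Taxon W — a synapomorphy uniting that clade.
C4: derived state '0' in Taxon U and Taxon Y only — synapomorphy for {Taxon U, Taxon Y}.
C5 (derived state '1') is shared by Taxon D and Taxon T — a synapomorphy uniting that clade.
All ingroup taxa share the derived state '0' for C6; it defines the ingroup but does not resolve relationships within it.
Most parsimonious ingroup topology: ((((Taxon D,Taxon T),Taxon W),(Taxon U,Taxon Y)),Taxon B).
The clade {Taxon U, Taxon Y} is supported by C4: its derived state '0' occurs in exactly those taxa and in no other taxon (including the outgroup).

C4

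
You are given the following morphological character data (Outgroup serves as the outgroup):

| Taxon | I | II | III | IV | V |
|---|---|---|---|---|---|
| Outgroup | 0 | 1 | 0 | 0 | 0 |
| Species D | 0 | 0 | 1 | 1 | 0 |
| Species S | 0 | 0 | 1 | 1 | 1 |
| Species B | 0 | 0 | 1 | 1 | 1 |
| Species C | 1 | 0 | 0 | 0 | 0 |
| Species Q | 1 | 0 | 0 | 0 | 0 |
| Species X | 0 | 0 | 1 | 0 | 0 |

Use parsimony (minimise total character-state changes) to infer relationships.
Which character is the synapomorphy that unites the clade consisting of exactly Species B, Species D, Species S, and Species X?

III

Character polarity is set by the outgroup: the derived state is whichever differs from the outgroup's state, so for II the derived state is '0', and for the remaining characters it is '1'.
I: derived state '1' in Species C and Species Q only — synapomorphy for {Species C, Species Q}.
All ingroup taxa share the derived state '0' for II; it defines the ingroup but does not resolve relationships within it.
Only Species B, Species D, Species S, and Species X show the derived state '1' for III, supporting them as a clade.
Only Species B, Species D, and Species S show the derived state '1' for IV, supporting them as a clade.
Only Species B and Species S show the derived state '1' for V, supporting them as a clade.
Most parsimonious ingroup topology: (((Species D,(Species S,Species B)),Species X),(Species C,Species Q)).
The clade {Species B, Species D, Species S, Species X} is supported by III: its derived state '1' occurs in exactly those taxa and in no other taxon (including the outgroup).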